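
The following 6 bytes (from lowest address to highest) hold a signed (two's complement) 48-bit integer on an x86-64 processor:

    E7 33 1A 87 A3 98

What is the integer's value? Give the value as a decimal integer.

Little-endian stores the least-significant byte at the lowest address.
Reassemble most-significant byte first: 98 A3 87 1A 33 E7 → 0x98A3871A33E7.
Top bit is set, so as a signed 48-bit value this is 0x98A3871A33E7 − 2^48 = -113646862978073.

-113646862978073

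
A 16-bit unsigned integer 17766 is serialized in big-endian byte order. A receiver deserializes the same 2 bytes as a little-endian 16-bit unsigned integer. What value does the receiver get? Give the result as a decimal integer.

26181

17766 in 16-bit hexadecimal is 0x4566.
Stored big-endian, the bytes at ascending addresses are 45 66.
Read back as little-endian, the first byte is least significant, giving 0x6645.
0x6645 = 26181.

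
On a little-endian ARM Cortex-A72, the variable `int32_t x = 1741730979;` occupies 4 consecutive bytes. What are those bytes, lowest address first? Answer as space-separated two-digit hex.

1741730979 in hexadecimal, padded to 32 bits, is 0x67D0B4A3.
Split into bytes (most-significant first): 67 D0 B4 A3.
Little-endian stores the least-significant byte at the lowest address.
So at ascending addresses the bytes are A3 B4 D0 67.

A3 B4 D0 67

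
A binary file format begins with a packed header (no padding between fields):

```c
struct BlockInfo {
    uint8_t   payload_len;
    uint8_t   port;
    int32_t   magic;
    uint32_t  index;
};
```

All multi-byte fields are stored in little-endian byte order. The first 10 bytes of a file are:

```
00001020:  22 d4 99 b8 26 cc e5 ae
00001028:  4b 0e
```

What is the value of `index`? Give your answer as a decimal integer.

`index` follows `payload_len` (1 B), `port` (1 B), `magic` (4 B), so it starts at offset 1 + 1 + 4 = 6 and occupies 4 bytes.
Bytes at offsets 6..9: E5 AE 4B 0E.
Little-endian stores the least-significant byte at the lowest address.
Reassemble most-significant byte first: 0E 4B AE E5 → 0x0E4BAEE5.
0x0E4BAEE5 = 239840997.

239840997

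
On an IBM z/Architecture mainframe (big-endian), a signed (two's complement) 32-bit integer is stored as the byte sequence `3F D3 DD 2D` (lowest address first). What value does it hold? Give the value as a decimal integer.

In big-endian order the high byte comes first in memory.
The bytes are already most-significant first: 0x3FD3DD2D.
0x3FD3DD2D = 1070849325.

1070849325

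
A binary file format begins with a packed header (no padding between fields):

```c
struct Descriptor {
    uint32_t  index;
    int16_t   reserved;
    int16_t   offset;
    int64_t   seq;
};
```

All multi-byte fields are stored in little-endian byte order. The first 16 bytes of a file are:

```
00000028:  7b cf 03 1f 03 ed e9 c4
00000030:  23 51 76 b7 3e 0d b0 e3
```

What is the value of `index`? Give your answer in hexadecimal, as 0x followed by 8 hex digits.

`index` is the first field, at byte offset 0, occupying 4 bytes.
Bytes at offsets 0..3: 7B CF 03 1F.
Little-endian: lowest address holds the least-significant byte.
Reassemble most-significant byte first: 1F 03 CF 7B → 0x1F03CF7B.

0x1F03CF7B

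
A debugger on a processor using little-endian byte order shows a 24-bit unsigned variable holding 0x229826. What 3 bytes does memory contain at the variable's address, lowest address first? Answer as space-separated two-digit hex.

Split into bytes (most-significant first): 22 98 26.
In little-endian order the low byte comes first in memory.
So at ascending addresses the bytes are 26 98 22.

26 98 22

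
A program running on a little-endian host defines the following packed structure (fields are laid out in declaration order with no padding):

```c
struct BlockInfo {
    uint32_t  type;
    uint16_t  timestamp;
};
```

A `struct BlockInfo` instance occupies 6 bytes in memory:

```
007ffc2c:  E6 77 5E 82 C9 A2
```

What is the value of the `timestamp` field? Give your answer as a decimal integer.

41673

`timestamp` follows `type` (4 bytes), so it starts at byte offset 4 and occupies 2 bytes.
Bytes at offsets 4..5: C9 A2.
Little-endian: lowest address holds the least-significant byte.
Reassemble most-significant byte first: A2 C9 → 0xA2C9.
0xA2C9 = 41673.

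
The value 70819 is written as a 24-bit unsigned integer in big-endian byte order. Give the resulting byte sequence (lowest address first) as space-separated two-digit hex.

01 14 A3

70819 in hexadecimal, padded to 24 bits, is 0x0114A3.
Split into bytes (most-significant first): 01 14 A3.
In big-endian order the high byte comes first in memory.
So the memory order matches the most-significant-first order: 01 14 A3.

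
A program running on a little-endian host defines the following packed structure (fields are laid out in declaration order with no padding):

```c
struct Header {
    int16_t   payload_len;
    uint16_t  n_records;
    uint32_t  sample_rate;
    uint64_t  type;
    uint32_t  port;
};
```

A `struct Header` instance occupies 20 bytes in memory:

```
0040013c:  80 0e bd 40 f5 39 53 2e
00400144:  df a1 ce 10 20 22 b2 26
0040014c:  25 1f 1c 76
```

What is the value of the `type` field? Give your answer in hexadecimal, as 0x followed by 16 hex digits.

`type` follows `payload_len` (2 B), `n_records` (2 B), `sample_rate` (4 B), so it starts at offset 2 + 2 + 4 = 8 and occupies 8 bytes.
Bytes at offsets 8..15: DF A1 CE 10 20 22 B2 26.
Little-endian: lowest address holds the least-significant byte.
Reassemble most-significant byte first: 26 B2 22 20 10 CE A1 DF → 0x26B2222010CEA1DF.

0x26B2222010CEA1DF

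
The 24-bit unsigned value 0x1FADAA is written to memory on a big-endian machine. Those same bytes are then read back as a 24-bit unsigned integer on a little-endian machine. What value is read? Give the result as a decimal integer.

Stored big-endian, the bytes at ascending addresses are 1F AD AA.
Read back as little-endian, the first byte is least significant, giving 0xAAAD1F.
0xAAAD1F = 11185439.

11185439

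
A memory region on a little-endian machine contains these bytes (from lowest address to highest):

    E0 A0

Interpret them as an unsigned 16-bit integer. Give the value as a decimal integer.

In little-endian order the low byte comes first in memory.
Reassemble most-significant byte first: A0 E0 → 0xA0E0.
0xA0E0 = 41184.

41184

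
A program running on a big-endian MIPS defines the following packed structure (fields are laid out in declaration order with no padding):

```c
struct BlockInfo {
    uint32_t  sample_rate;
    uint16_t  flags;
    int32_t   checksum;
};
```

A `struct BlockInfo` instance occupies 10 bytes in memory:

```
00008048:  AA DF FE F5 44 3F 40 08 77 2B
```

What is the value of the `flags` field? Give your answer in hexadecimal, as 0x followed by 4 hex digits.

`flags` follows `sample_rate` (4 bytes), so it starts at byte offset 4 and occupies 2 bytes.
Bytes at offsets 4..5: 44 3F.
In big-endian order the high byte comes first in memory.
The bytes are already most-significant first: 0x443F.

0x443F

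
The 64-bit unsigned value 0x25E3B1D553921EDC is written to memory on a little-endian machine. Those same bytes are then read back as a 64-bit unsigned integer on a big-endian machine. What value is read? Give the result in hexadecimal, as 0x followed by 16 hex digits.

0xDC1E9253D5B1E325

Stored little-endian, the bytes at ascending addresses are DC 1E 92 53 D5 B1 E3 25.
Read back as big-endian, the last byte is least significant, giving 0xDC1E9253D5B1E325.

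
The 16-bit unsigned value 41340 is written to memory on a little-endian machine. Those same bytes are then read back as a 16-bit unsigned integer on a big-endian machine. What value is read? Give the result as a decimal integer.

31905

41340 in 16-bit hexadecimal is 0xA17C.
Stored little-endian, the bytes at ascending addresses are 7C A1.
Read back as big-endian, the last byte is least significant, giving 0x7CA1.
0x7CA1 = 31905.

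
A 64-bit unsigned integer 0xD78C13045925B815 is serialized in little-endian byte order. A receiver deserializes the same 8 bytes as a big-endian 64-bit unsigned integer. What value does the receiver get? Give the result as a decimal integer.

1565041934761954519

Stored little-endian, the bytes at ascending addresses are 15 B8 25 59 04 13 8C D7.
Read back as big-endian, the last byte is least significant, giving 0x15B8255904138CD7.
0x15B8255904138CD7 = 1565041934761954519.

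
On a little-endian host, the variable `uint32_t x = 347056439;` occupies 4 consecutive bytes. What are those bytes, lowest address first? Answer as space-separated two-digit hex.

347056439 in hexadecimal, padded to 32 bits, is 0x14AFA937.
Split into bytes (most-significant first): 14 AF A9 37.
In little-endian order the low byte comes first in memory.
So at ascending addresses the bytes are 37 A9 AF 14.

37 A9 AF 14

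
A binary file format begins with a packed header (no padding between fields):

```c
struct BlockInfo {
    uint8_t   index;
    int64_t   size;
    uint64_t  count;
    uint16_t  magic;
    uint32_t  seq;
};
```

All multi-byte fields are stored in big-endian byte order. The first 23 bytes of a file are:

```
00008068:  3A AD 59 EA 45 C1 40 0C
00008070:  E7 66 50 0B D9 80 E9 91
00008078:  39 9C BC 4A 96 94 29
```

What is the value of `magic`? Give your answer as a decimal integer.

`magic` follows `index` (1 B), `size` (8 B), `count` (8 B), so it starts at offset 1 + 8 + 8 = 17 and occupies 2 bytes.
Bytes at offsets 17..18: 9C BC.
Big-endian: lowest address holds the most-significant byte.
The bytes are already most-significant first: 0x9CBC.
0x9CBC = 40124.

40124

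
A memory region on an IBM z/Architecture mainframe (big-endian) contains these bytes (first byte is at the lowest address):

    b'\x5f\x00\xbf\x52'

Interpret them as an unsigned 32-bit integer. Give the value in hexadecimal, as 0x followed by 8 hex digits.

0x5F00BF52

Big-endian stores the most-significant byte at the lowest address.
The bytes are already most-significant first: 0x5F00BF52.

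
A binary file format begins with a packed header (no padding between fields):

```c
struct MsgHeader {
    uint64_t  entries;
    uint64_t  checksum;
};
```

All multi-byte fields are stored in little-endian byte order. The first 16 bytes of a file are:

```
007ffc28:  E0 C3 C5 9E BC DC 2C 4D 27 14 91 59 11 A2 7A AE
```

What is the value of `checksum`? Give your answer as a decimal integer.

12572539505158984743

`checksum` follows `entries` (8 bytes), so it starts at byte offset 8 and occupies 8 bytes.
Bytes at offsets 8..15: 27 14 91 59 11 A2 7A AE.
In little-endian order the low byte comes first in memory.
Reassemble most-significant byte first: AE 7A A2 11 59 91 14 27 → 0xAE7AA21159911427.
0xAE7AA21159911427 = 12572539505158984743.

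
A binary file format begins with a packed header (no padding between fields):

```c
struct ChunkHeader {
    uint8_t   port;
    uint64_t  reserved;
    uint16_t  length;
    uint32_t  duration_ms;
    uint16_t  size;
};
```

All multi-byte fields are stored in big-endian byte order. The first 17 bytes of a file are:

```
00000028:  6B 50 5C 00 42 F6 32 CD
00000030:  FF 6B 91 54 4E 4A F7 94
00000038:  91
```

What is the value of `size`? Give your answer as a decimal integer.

`size` follows `port` (1 B), `reserved` (8 B), `length` (2 B), `duration_ms` (4 B), so it starts at offset 1 + 8 + 2 + 4 = 15 and occupies 2 bytes.
Bytes at offsets 15..16: 94 91.
In big-endian order the high byte comes first in memory.
The bytes are already most-significant first: 0x9491.
0x9491 = 38033.

38033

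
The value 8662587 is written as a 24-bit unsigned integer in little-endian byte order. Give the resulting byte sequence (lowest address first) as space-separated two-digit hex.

3B 2E 84

8662587 in hexadecimal, padded to 24 bits, is 0x842E3B.
Split into bytes (most-significant first): 84 2E 3B.
Little-endian stores the least-significant byte at the lowest address.
So at ascending addresses the bytes are 3B 2E 84.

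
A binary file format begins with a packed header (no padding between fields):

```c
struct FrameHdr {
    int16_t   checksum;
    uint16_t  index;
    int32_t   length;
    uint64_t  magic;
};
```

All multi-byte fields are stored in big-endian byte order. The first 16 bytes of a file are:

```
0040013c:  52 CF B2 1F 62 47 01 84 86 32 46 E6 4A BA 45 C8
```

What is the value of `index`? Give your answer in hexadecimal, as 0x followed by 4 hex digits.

0xB21F

`index` follows `checksum` (2 bytes), so it starts at byte offset 2 and occupies 2 bytes.
Bytes at offsets 2..3: B2 1F.
In big-endian order the high byte comes first in memory.
The bytes are already most-significant first: 0xB21F.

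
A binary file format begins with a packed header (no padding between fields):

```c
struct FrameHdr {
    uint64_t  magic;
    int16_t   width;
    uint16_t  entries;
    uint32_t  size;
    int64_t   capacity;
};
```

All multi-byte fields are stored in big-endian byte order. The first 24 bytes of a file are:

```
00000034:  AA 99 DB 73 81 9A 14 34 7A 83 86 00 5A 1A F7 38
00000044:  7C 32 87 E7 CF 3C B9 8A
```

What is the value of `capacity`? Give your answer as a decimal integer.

`capacity` follows `magic` (8 B), `width` (2 B), `entries` (2 B), `size` (4 B), so it starts at offset 8 + 2 + 2 + 4 = 16 and occupies 8 bytes.
Bytes at offsets 16..23: 7C 32 87 E7 CF 3C B9 8A.
Big-endian stores the most-significant byte at the lowest address.
The bytes are already most-significant first: 0x7C3287E7CF3CB98A.
0x7C3287E7CF3CB98A = 8949364839222655370.

8949364839222655370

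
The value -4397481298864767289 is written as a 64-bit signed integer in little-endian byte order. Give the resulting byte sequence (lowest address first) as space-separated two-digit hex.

Two's complement of -4397481298864767289 in 64 bits: 4397481298864767289 = 0x3D06FDF145420139; invert → 0xC2F9020EBABDFEC6; add 1 → 0xC2F9020EBABDFEC7.
Split into bytes (most-significant first): C2 F9 02 0E BA BD FE C7.
Little-endian stores the least-significant byte at the lowest address.
So at ascending addresses the bytes are C7 FE BD BA 0E 02 F9 C2.

C7 FE BD BA 0E 02 F9 C2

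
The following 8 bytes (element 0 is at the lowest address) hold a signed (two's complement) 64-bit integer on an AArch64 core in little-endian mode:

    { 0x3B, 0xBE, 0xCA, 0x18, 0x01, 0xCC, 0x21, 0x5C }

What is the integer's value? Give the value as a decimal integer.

6638811630803795515

Little-endian: lowest address holds the least-significant byte.
Reassemble most-significant byte first: 5C 21 CC 01 18 CA BE 3B → 0x5C21CC0118CABE3B.
0x5C21CC0118CABE3B = 6638811630803795515.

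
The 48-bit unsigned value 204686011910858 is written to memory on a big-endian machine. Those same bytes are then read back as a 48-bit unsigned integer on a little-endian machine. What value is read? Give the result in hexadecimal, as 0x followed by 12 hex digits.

0xCACA072D29BA

204686011910858 in 48-bit hexadecimal is 0xBA292D07CACA.
Stored big-endian, the bytes at ascending addresses are BA 29 2D 07 CA CA.
Read back as little-endian, the first byte is least significant, giving 0xCACA072D29BA.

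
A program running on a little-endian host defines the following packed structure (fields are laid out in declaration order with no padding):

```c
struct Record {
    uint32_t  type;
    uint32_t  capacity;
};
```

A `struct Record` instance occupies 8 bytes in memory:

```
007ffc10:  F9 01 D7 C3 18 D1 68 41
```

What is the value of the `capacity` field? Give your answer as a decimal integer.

1097388312

`capacity` follows `type` (4 bytes), so it starts at byte offset 4 and occupies 4 bytes.
Bytes at offsets 4..7: 18 D1 68 41.
Little-endian: lowest address holds the least-significant byte.
Reassemble most-significant byte first: 41 68 D1 18 → 0x4168D118.
0x4168D118 = 1097388312.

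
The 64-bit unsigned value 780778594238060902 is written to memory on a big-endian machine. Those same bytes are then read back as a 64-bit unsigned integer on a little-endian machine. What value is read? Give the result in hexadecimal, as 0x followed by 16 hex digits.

780778594238060902 in 64-bit hexadecimal is 0x0AD5E1FEA5C9D966.
Stored big-endian, the bytes at ascending addresses are 0A D5 E1 FE A5 C9 D9 66.
Read back as little-endian, the first byte is least significant, giving 0x66D9C9A5FEE1D50A.

0x66D9C9A5FEE1D50A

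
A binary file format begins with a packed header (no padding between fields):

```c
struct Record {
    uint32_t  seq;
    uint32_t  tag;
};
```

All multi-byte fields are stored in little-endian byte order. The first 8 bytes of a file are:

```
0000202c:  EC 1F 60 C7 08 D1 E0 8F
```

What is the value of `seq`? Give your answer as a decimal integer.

3344965612

`seq` is the first field, at byte offset 0, occupying 4 bytes.
Bytes at offsets 0..3: EC 1F 60 C7.
In little-endian order the low byte comes first in memory.
Reassemble most-significant byte first: C7 60 1F EC → 0xC7601FEC.
0xC7601FEC = 3344965612.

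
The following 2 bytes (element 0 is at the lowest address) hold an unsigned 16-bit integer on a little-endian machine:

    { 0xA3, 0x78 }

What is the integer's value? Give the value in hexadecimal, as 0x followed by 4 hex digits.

Little-endian stores the least-significant byte at the lowest address.
Reassemble most-significant byte first: 78 A3 → 0x78A3.

0x78A3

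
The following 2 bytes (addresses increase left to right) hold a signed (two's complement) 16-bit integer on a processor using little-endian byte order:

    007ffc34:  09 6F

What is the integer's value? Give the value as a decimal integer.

In little-endian order the low byte comes first in memory.
Reassemble most-significant byte first: 6F 09 → 0x6F09.
0x6F09 = 28425.

28425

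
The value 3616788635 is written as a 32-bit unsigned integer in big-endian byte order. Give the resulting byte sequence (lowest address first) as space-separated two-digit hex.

D7 93 D0 9B

3616788635 in hexadecimal, padded to 32 bits, is 0xD793D09B.
Split into bytes (most-significant first): D7 93 D0 9B.
Big-endian: lowest address holds the most-significant byte.
So the memory order matches the most-significant-first order: D7 93 D0 9B.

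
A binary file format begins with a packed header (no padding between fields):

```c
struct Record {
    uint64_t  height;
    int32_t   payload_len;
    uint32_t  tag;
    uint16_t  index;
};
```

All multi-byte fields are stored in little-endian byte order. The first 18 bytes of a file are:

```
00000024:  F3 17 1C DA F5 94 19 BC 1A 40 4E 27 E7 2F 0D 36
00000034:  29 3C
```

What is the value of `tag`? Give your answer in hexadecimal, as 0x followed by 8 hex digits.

0x360D2FE7

`tag` follows `height` (8 B), `payload_len` (4 B), so it starts at offset 8 + 4 = 12 and occupies 4 bytes.
Bytes at offsets 12..15: E7 2F 0D 36.
In little-endian order the low byte comes first in memory.
Reassemble most-significant byte first: 36 0D 2F E7 → 0x360D2FE7.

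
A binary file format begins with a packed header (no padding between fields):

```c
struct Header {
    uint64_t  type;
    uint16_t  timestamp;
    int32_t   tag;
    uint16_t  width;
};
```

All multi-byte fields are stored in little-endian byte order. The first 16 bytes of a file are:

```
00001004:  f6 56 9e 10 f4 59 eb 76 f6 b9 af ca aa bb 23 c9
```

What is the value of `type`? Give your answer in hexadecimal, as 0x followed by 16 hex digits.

0x76EB59F4109E56F6

`type` is the first field, at byte offset 0, occupying 8 bytes.
Bytes at offsets 0..7: F6 56 9E 10 F4 59 EB 76.
Little-endian stores the least-significant byte at the lowest address.
Reassemble most-significant byte first: 76 EB 59 F4 10 9E 56 F6 → 0x76EB59F4109E56F6.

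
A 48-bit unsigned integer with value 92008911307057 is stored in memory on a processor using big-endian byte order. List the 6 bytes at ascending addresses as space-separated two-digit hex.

92008911307057 in hexadecimal, padded to 48 bits, is 0x53AE7E798131.
Split into bytes (most-significant first): 53 AE 7E 79 81 31.
Big-endian: lowest address holds the most-significant byte.
So the memory order matches the most-significant-first order: 53 AE 7E 79 81 31.

53 AE 7E 79 81 31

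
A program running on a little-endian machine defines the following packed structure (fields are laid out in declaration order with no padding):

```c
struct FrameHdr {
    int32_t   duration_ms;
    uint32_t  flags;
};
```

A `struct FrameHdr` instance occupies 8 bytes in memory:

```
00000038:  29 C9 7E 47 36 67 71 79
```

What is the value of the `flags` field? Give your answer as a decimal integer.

`flags` follows `duration_ms` (4 bytes), so it starts at byte offset 4 and occupies 4 bytes.
Bytes at offsets 4..7: 36 67 71 79.
Little-endian: lowest address holds the least-significant byte.
Reassemble most-significant byte first: 79 71 67 36 → 0x79716736.
0x79716736 = 2037475126.

2037475126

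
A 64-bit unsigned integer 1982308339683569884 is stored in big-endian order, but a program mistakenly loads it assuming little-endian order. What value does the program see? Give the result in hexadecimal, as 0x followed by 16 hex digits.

1982308339683569884 in 64-bit hexadecimal is 0x1B8292EEA62230DC.
Stored big-endian, the bytes at ascending addresses are 1B 82 92 EE A6 22 30 DC.
Read back as little-endian, the first byte is least significant, giving 0xDC3022A6EE92821B.

0xDC3022A6EE92821B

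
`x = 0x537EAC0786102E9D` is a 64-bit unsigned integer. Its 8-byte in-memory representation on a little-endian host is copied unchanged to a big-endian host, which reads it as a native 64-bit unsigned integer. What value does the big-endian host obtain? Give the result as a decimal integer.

11326008280723783251

Stored little-endian, the bytes at ascending addresses are 9D 2E 10 86 07 AC 7E 53.
Read back as big-endian, the last byte is least significant, giving 0x9D2E108607AC7E53.
0x9D2E108607AC7E53 = 11326008280723783251.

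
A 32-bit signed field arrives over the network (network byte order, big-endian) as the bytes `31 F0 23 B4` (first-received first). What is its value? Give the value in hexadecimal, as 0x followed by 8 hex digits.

In big-endian order the high byte comes first in memory.
The bytes are already most-significant first: 0x31F023B4.

0x31F023B4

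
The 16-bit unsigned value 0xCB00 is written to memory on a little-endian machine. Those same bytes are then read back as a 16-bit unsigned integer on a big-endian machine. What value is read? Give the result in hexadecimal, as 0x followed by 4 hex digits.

0x00CB

Stored little-endian, the bytes at ascending addresses are 00 CB.
Read back as big-endian, the last byte is least significant, giving 0x00CB.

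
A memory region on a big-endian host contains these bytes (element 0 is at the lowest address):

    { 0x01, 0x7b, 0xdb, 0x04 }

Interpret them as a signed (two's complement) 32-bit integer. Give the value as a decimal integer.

24894212

Big-endian stores the most-significant byte at the lowest address.
The bytes are already most-significant first: 0x017BDB04.
0x017BDB04 = 24894212.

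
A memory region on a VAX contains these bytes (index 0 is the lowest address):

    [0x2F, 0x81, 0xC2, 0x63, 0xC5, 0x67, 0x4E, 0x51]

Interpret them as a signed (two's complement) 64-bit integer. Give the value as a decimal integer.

Little-endian stores the least-significant byte at the lowest address.
Reassemble most-significant byte first: 51 4E 67 C5 63 C2 81 2F → 0x514E67C563C2812F.
0x514E67C563C2812F = 5858734262735503663.

5858734262735503663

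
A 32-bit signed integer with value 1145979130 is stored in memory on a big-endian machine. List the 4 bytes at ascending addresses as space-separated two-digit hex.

1145979130 in hexadecimal, padded to 32 bits, is 0x444E40FA.
Split into bytes (most-significant first): 44 4E 40 FA.
In big-endian order the high byte comes first in memory.
So the memory order matches the most-significant-first order: 44 4E 40 FA.

44 4E 40 FA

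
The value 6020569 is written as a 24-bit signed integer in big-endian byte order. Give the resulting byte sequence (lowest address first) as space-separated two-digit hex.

5B DD D9

6020569 in hexadecimal, padded to 24 bits, is 0x5BDDD9.
Split into bytes (most-significant first): 5B DD D9.
Big-endian stores the most-significant byte at the lowest address.
So the memory order matches the most-significant-first order: 5B DD D9.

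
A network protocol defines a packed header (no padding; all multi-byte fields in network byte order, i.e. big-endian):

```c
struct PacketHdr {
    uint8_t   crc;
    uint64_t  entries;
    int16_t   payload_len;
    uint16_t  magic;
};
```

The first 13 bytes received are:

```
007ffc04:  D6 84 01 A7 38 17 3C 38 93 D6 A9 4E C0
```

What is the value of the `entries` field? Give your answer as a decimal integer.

`entries` follows `crc` (1 byte), so it starts at byte offset 1 and occupies 8 bytes.
Bytes at offsets 1..8: 84 01 A7 38 17 3C 38 93.
In big-endian order the high byte comes first in memory.
The bytes are already most-significant first: 0x8401A738173C3893.
0x8401A738173C3893 = 9512067747333027987.

9512067747333027987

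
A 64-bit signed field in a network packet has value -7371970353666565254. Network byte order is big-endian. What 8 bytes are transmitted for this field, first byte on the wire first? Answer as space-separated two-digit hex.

99 B1 80 05 8E FE 5B 7A

Two's complement of -7371970353666565254 in 64 bits: 7371970353666565254 = 0x664E7FFA7101A486; invert → 0x99B180058EFE5B79; add 1 → 0x99B180058EFE5B7A.
Split into bytes (most-significant first): 99 B1 80 05 8E FE 5B 7A.
In big-endian order the high byte comes first in memory.
So the memory order matches the most-significant-first order: 99 B1 80 05 8E FE 5B 7A.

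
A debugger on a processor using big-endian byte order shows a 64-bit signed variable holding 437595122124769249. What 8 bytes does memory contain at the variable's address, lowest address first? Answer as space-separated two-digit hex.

437595122124769249 in hexadecimal, padded to 64 bits, is 0x0612A671F1B0C7E1.
Split into bytes (most-significant first): 06 12 A6 71 F1 B0 C7 E1.
In big-endian order the high byte comes first in memory.
So the memory order matches the most-significant-first order: 06 12 A6 71 F1 B0 C7 E1.

06 12 A6 71 F1 B0 C7 E1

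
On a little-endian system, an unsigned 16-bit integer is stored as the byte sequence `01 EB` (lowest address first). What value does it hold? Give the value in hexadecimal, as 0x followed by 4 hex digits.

0xEB01

Little-endian: lowest address holds the least-significant byte.
Reassemble most-significant byte first: EB 01 → 0xEB01.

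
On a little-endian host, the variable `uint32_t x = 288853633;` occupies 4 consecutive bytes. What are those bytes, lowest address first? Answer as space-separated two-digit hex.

288853633 in hexadecimal, padded to 32 bits, is 0x11378E81.
Split into bytes (most-significant first): 11 37 8E 81.
In little-endian order the low byte comes first in memory.
So at ascending addresses the bytes are 81 8E 37 11.

81 8E 37 11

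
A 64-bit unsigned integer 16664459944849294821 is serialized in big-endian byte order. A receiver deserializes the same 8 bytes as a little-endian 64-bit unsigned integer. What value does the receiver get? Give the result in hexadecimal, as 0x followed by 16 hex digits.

0xE5C5771A070E44E7

16664459944849294821 in 64-bit hexadecimal is 0xE7440E071A77C5E5.
Stored big-endian, the bytes at ascending addresses are E7 44 0E 07 1A 77 C5 E5.
Read back as little-endian, the first byte is least significant, giving 0xE5C5771A070E44E7.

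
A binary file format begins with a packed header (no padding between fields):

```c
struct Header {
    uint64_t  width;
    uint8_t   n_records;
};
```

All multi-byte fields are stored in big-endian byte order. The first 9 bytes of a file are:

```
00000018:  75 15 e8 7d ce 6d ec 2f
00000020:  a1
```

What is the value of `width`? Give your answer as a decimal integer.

8436905103980358703

`width` is the first field, at byte offset 0, occupying 8 bytes.
Bytes at offsets 0..7: 75 15 E8 7D CE 6D EC 2F.
Big-endian stores the most-significant byte at the lowest address.
The bytes are already most-significant first: 0x7515E87DCE6DEC2F.
0x7515E87DCE6DEC2F = 8436905103980358703.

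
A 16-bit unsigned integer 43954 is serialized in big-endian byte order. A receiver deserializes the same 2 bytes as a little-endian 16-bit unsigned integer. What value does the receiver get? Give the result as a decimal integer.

45739

43954 in 16-bit hexadecimal is 0xABB2.
Stored big-endian, the bytes at ascending addresses are AB B2.
Read back as little-endian, the first byte is least significant, giving 0xB2AB.
0xB2AB = 45739.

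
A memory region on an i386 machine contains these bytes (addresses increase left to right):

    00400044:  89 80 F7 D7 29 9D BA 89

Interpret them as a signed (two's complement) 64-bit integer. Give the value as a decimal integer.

-8522326541802700663

Little-endian stores the least-significant byte at the lowest address.
Reassemble most-significant byte first: 89 BA 9D 29 D7 F7 80 89 → 0x89BA9D29D7F78089.
Top bit is set, so as a signed 64-bit value this is 0x89BA9D29D7F78089 − 2^64 = -8522326541802700663.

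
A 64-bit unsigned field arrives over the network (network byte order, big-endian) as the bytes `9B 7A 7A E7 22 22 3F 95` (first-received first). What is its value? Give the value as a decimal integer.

In big-endian order the high byte comes first in memory.
The bytes are already most-significant first: 0x9B7A7AE722223F95.
0x9B7A7AE722223F95 = 11203402156166234005.

11203402156166234005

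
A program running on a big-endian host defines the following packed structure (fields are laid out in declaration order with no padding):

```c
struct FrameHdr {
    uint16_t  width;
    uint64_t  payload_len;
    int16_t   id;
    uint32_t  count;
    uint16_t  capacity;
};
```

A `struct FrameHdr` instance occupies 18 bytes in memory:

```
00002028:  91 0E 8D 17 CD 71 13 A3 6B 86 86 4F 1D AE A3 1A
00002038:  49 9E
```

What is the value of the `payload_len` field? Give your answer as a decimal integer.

10166820569356659590

`payload_len` follows `width` (2 bytes), so it starts at byte offset 2 and occupies 8 bytes.
Bytes at offsets 2..9: 8D 17 CD 71 13 A3 6B 86.
In big-endian order the high byte comes first in memory.
The bytes are already most-significant first: 0x8D17CD7113A36B86.
0x8D17CD7113A36B86 = 10166820569356659590.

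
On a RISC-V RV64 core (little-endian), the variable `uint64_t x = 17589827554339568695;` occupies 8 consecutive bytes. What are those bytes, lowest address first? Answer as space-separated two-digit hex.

37 BC C9 3C F7 9E 1B F4

17589827554339568695 in hexadecimal, padded to 64 bits, is 0xF41B9EF73CC9BC37.
Split into bytes (most-significant first): F4 1B 9E F7 3C C9 BC 37.
Little-endian stores the least-significant byte at the lowest address.
So at ascending addresses the bytes are 37 BC C9 3C F7 9E 1B F4.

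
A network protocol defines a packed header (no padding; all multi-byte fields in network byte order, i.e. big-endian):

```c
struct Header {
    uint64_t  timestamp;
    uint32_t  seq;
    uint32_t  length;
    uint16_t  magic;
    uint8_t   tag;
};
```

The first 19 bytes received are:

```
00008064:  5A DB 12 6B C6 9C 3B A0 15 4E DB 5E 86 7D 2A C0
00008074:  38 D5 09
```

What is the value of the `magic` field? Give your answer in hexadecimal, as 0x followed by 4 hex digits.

0x38D5

`magic` follows `timestamp` (8 B), `seq` (4 B), `length` (4 B), so it starts at offset 8 + 4 + 4 = 16 and occupies 2 bytes.
Bytes at offsets 16..17: 38 D5.
Big-endian: lowest address holds the most-significant byte.
The bytes are already most-significant first: 0x38D5.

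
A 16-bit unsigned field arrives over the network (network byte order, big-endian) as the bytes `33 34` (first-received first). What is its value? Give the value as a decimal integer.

13108

In big-endian order the high byte comes first in memory.
The bytes are already most-significant first: 0x3334.
0x3334 = 13108.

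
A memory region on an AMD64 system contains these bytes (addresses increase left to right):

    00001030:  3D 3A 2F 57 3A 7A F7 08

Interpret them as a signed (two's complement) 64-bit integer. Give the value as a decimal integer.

In little-endian order the low byte comes first in memory.
Reassemble most-significant byte first: 08 F7 7A 3A 57 2F 3A 3D → 0x08F77A3A572F3A3D.
0x08F77A3A572F3A3D = 646119462540360253.

646119462540360253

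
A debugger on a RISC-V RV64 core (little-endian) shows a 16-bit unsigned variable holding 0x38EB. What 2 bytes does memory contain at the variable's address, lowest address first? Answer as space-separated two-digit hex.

Split into bytes (most-significant first): 38 EB.
Little-endian stores the least-significant byte at the lowest address.
So at ascending addresses the bytes are EB 38.

EB 38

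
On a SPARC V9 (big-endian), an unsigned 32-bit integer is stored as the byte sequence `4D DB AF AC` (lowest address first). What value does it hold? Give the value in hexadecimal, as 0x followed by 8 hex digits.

0x4DDBAFAC

Big-endian stores the most-significant byte at the lowest address.
The bytes are already most-significant first: 0x4DDBAFAC.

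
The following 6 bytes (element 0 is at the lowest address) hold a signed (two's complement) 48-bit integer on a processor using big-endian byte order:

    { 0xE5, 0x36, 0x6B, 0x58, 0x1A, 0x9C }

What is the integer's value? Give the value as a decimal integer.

In big-endian order the high byte comes first in memory.
The bytes are already most-significant first: 0xE5366B581A9C.
Top bit is set, so as a signed 48-bit value this is 0xE5366B581A9C − 2^48 = -29453084779876.

-29453084779876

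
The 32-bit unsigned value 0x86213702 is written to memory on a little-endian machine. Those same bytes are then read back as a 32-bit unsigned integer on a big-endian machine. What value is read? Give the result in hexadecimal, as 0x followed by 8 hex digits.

Stored little-endian, the bytes at ascending addresses are 02 37 21 86.
Read back as big-endian, the last byte is least significant, giving 0x02372186.

0x02372186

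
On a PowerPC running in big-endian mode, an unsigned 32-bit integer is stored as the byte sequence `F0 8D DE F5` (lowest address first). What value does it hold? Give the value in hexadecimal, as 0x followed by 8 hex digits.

0xF08DDEF5

Big-endian stores the most-significant byte at the lowest address.
The bytes are already most-significant first: 0xF08DDEF5.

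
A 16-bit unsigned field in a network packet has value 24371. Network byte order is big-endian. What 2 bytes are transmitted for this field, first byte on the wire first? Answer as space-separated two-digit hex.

24371 in hexadecimal, padded to 16 bits, is 0x5F33.
Split into bytes (most-significant first): 5F 33.
Big-endian: lowest address holds the most-significant byte.
So the memory order matches the most-significant-first order: 5F 33.

5F 33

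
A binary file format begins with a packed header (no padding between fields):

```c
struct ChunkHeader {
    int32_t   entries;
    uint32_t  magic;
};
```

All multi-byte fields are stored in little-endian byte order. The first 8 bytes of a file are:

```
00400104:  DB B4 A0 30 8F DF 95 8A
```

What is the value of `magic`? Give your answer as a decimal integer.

2325077903

`magic` follows `entries` (4 bytes), so it starts at byte offset 4 and occupies 4 bytes.
Bytes at offsets 4..7: 8F DF 95 8A.
Little-endian stores the least-significant byte at the lowest address.
Reassemble most-significant byte first: 8A 95 DF 8F → 0x8A95DF8F.
0x8A95DF8F = 2325077903.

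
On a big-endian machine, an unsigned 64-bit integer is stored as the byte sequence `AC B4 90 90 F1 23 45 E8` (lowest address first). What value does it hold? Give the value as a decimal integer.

Big-endian: lowest address holds the most-significant byte.
The bytes are already most-significant first: 0xACB49090F12345E8.
0xACB49090F12345E8 = 12444730622526834152.

12444730622526834152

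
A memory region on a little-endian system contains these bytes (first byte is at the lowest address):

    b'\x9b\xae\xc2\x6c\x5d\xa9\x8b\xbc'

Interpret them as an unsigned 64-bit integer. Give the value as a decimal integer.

In little-endian order the low byte comes first in memory.
Reassemble most-significant byte first: BC 8B A9 5D 6C C2 AE 9B → 0xBC8BA95D6CC2AE9B.
0xBC8BA95D6CC2AE9B = 13586138919614983835.

13586138919614983835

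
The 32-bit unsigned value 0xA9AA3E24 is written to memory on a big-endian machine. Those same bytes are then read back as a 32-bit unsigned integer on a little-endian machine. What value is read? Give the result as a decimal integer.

608086697

Stored big-endian, the bytes at ascending addresses are A9 AA 3E 24.
Read back as little-endian, the first byte is least significant, giving 0x243EAAA9.
0x243EAAA9 = 608086697.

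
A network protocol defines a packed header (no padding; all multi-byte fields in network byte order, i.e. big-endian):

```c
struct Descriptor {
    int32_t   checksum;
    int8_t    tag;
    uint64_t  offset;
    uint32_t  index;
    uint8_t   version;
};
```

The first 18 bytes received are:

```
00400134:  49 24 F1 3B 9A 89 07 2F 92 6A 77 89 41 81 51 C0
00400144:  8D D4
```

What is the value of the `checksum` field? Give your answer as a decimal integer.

1227157819

`checksum` is the first field, at byte offset 0, occupying 4 bytes.
Bytes at offsets 0..3: 49 24 F1 3B.
In big-endian order the high byte comes first in memory.
The bytes are already most-significant first: 0x4924F13B.
0x4924F13B = 1227157819.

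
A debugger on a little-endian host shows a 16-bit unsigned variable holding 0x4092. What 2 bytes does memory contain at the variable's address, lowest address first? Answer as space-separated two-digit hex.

Split into bytes (most-significant first): 40 92.
Little-endian stores the least-significant byte at the lowest address.
So at ascending addresses the bytes are 92 40.

92 40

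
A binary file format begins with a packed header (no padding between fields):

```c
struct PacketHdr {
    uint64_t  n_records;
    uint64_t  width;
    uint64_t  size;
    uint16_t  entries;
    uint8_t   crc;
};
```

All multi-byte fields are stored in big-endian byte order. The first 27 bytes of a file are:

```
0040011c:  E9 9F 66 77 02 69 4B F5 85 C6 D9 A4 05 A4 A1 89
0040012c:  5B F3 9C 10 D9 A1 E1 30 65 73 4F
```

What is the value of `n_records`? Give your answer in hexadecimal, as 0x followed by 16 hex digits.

0xE99F667702694BF5

`n_records` is the first field, at byte offset 0, occupying 8 bytes.
Bytes at offsets 0..7: E9 9F 66 77 02 69 4B F5.
In big-endian order the high byte comes first in memory.
The bytes are already most-significant first: 0xE99F667702694BF5.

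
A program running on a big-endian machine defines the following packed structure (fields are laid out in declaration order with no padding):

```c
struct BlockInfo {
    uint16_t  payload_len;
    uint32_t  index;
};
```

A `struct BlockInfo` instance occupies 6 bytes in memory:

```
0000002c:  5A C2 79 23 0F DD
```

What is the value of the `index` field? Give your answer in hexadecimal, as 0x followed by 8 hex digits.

0x79230FDD

`index` follows `payload_len` (2 bytes), so it starts at byte offset 2 and occupies 4 bytes.
Bytes at offsets 2..5: 79 23 0F DD.
Big-endian: lowest address holds the most-significant byte.
The bytes are already most-significant first: 0x79230FDD.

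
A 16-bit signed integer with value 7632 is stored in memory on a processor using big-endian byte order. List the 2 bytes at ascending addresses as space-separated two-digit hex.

1D D0

7632 in hexadecimal, padded to 16 bits, is 0x1DD0.
Split into bytes (most-significant first): 1D D0.
Big-endian stores the most-significant byte at the lowest address.
So the memory order matches the most-significant-first order: 1D D0.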